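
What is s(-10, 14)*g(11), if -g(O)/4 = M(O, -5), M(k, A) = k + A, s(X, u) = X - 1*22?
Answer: 768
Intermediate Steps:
s(X, u) = -22 + X (s(X, u) = X - 22 = -22 + X)
M(k, A) = A + k
g(O) = 20 - 4*O (g(O) = -4*(-5 + O) = 20 - 4*O)
s(-10, 14)*g(11) = (-22 - 10)*(20 - 4*11) = -32*(20 - 44) = -32*(-24) = 768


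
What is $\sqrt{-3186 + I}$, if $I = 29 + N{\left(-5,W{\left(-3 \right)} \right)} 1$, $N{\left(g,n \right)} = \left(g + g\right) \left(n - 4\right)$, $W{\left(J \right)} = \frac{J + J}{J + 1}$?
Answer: $i \sqrt{3147} \approx 56.098 i$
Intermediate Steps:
$W{\left(J \right)} = \frac{2 J}{1 + J}$
$N{\left(g,n \right)} = 2 g \left(-4 + n\right)$
$I = 39$ ($I = 29 + 2 \left(-5\right) \left(-4 + 2 \left(-3\right) \frac{1}{1 - 3}\right) 1 = 29 + 2 \left(-5\right) \left(-4 + 2 \left(-3\right) \frac{1}{-2}\right) 1 = 29 + 2 \left(-5\right) \left(-4 + 2 \left(-3\right) \left(- \frac{1}{2}\right)\right) 1 = 29 + 2 \left(-5\right) \left(-4 + 3\right) 1 = 29 + 2 \left(-5\right) \left(-1\right) 1 = 29 + 10 \cdot 1 = 29 + 10 = 39$)
$\sqrt{-3186 + I} = \sqrt{-3186 + 39} = \sqrt{-3147} = i \sqrt{3147}$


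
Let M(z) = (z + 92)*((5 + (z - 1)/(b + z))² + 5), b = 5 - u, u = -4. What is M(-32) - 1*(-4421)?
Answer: 3811649/529 ≈ 7205.4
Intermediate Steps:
b = 9 (b = 5 - 1*(-4) = 5 + 4 = 9)
M(z) = (5 + (5 + (-1 + z)/(9 + z))²)*(92 + z) (M(z) = (z + 92)*((5 + (z - 1)/(9 + z))² + 5) = (92 + z)*((5 + (-1 + z)/(9 + z))² + 5) = (92 + z)*(5 + (5 + (-1 + z)/(9 + z))²) = (5 + (5 + (-1 + z)/(9 + z))²)*(92 + z))
M(-32) - 1*(-4421) = (215372 + 41*(-32)³ + 4390*(-32)² + 59197*(-32))/(81 + (-32)² + 18*(-32)) - 1*(-4421) = (215372 + 41*(-32768) + 4390*1024 - 1894304)/(81 + 1024 - 576) + 4421 = (215372 - 1343488 + 4495360 - 1894304)/529 + 4421 = (1/529)*1472940 + 4421 = 1472940/529 + 4421 = 3811649/529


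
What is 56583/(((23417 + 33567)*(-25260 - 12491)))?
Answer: -56583/2151202984 ≈ -2.6303e-5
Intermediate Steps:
56583/(((23417 + 33567)*(-25260 - 12491))) = 56583/((56984*(-37751))) = 56583/(-2151202984) = 56583*(-1/2151202984) = -56583/2151202984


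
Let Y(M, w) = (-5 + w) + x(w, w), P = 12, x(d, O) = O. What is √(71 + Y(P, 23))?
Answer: 4*√7 ≈ 10.583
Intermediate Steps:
Y(M, w) = -5 + 2*w (Y(M, w) = (-5 + w) + w = -5 + 2*w)
√(71 + Y(P, 23)) = √(71 + (-5 + 2*23)) = √(71 + (-5 + 46)) = √(71 + 41) = √112 = 4*√7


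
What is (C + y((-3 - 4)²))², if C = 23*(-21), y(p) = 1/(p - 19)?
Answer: 209931121/900 ≈ 2.3326e+5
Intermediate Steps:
y(p) = 1/(-19 + p)
C = -483
(C + y((-3 - 4)²))² = (-483 + 1/(-19 + (-3 - 4)²))² = (-483 + 1/(-19 + (-7)²))² = (-483 + 1/(-19 + 49))² = (-483 + 1/30)² = (-14489/30)² = 209931121/900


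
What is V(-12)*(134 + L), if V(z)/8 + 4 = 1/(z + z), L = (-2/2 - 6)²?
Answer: -5917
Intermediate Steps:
L = 49 (L = (-2*½ - 6)² = (-1 - 6)² = (-7)² = 49)
V(z) = -32 + 4/z (V(z) = -32 + 8/(z + z) = -32 + 8/((2*z)) = -32 + 8*(1/(2*z)) = -32 + 4/z)
V(-12)*(134 + L) = (-32 + 4/(-12))*(134 + 49) = (-32 + 4*(-1/12))*183 = (-32 - ⅓)*183 = -97/3*183 = -5917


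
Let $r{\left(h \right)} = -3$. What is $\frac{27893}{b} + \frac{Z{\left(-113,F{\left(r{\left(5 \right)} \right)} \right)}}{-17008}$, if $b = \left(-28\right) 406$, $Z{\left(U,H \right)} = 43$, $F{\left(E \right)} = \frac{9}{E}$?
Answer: $- \frac{59361621}{24168368} \approx -2.4562$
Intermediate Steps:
$b = -11368$
$\frac{27893}{b} + \frac{Z{\left(-113,F{\left(r{\left(5 \right)} \right)} \right)}}{-17008} = \frac{27893}{-11368} + \frac{43}{-17008} = 27893 \left(- \frac{1}{11368}\right) + 43 \left(- \frac{1}{17008}\right) = - \frac{27893}{11368} - \frac{43}{17008} = - \frac{59361621}{24168368}$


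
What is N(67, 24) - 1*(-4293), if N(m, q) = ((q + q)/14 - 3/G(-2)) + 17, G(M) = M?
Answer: 60409/14 ≈ 4314.9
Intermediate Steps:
N(m, q) = 37/2 + q/7 (N(m, q) = ((q + q)/14 - 3/(-2)) + 17 = ((2*q)*(1/14) - 3*(-1/2)) + 17 = (q/7 + 3/2) + 17 = (3/2 + q/7) + 17 = 37/2 + q/7)
N(67, 24) - 1*(-4293) = (37/2 + (1/7)*24) - 1*(-4293) = (37/2 + 24/7) + 4293 = 307/14 + 4293 = 60409/14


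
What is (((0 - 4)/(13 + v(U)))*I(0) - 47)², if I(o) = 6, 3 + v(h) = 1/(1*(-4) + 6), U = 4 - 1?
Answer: 119025/49 ≈ 2429.1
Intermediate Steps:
U = 3
v(h) = -5/2 (v(h) = -3 + 1/(1*(-4) + 6) = -3 + 1/(-4 + 6) = -3 + 1/2 = -3 + ½ = -5/2)
(((0 - 4)/(13 + v(U)))*I(0) - 47)² = (((0 - 4)/(13 - 5/2))*6 - 47)² = (-4/21/2*6 - 47)² = (-4*2/21*6 - 47)² = (-8/21*6 - 47)² = (-16/7 - 47)² = (-345/7)² = 119025/49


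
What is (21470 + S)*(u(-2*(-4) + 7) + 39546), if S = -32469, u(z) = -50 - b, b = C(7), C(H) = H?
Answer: -434339511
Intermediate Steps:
b = 7
u(z) = -57 (u(z) = -50 - 1*7 = -50 - 7 = -57)
(21470 + S)*(u(-2*(-4) + 7) + 39546) = (21470 - 32469)*(-57 + 39546) = -10999*39489 = -434339511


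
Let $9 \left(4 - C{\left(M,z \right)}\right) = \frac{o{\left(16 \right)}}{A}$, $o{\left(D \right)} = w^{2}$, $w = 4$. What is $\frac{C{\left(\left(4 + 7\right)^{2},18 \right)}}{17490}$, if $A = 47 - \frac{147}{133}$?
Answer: $\frac{1943}{8578845} \approx 0.00022649$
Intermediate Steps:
$o{\left(D \right)} = 16$ ($o{\left(D \right)} = 4^{2} = 16$)
$A = \frac{872}{19}$ ($A = 47 - 147 \cdot \frac{1}{133} = 47 - \frac{21}{19} = \frac{872}{19} \approx 45.895$)
$C{\left(M,z \right)} = \frac{3886}{981}$ ($C{\left(M,z \right)} = 4 - \frac{16 \frac{1}{\frac{872}{19}}}{9} = 4 - \frac{16 \cdot \frac{19}{872}}{9} = 4 - \frac{38}{981} = \frac{3886}{981}$)
$\frac{C{\left(\left(4 + 7\right)^{2},18 \right)}}{17490} = \frac{3886}{981 \cdot 17490} = \frac{3886}{981} \cdot \frac{1}{17490} = \frac{1943}{8578845}$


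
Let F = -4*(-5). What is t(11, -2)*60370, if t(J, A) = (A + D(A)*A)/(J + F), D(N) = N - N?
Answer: -120740/31 ≈ -3894.8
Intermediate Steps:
D(N) = 0
F = 20
t(J, A) = A/(20 + J) (t(J, A) = (A + 0*A)/(J + 20) = (A + 0)/(20 + J) = A/(20 + J))
t(11, -2)*60370 = -2/(20 + 11)*60370 = -2/31*60370 = -120740/31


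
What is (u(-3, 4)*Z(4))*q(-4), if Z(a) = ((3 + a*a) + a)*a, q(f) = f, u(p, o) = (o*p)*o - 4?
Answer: 19136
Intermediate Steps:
u(p, o) = -4 + p*o**2 (u(p, o) = p*o**2 - 4 = -4 + p*o**2)
Z(a) = a*(3 + a + a**2) (Z(a) = ((3 + a**2) + a)*a = (3 + a + a**2)*a = a*(3 + a + a**2))
(u(-3, 4)*Z(4))*q(-4) = ((-4 - 3*4**2)*(4*(3 + 4 + 4**2)))*(-4) = ((-4 - 3*16)*(4*(3 + 4 + 16)))*(-4) = ((-4 - 48)*(4*23))*(-4) = -52*92*(-4) = -4784*(-4) = 19136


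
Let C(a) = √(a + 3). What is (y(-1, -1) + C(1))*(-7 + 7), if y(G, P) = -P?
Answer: 0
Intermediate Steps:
C(a) = √(3 + a)
(y(-1, -1) + C(1))*(-7 + 7) = (-1*(-1) + √(3 + 1))*(-7 + 7) = (1 + √4)*0 = (1 + 2)*0 = 3*0 = 0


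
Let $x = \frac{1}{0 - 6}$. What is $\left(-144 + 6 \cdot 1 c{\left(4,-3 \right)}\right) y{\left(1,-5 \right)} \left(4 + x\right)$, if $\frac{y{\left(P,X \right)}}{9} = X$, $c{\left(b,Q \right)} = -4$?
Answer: $28980$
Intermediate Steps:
$y{\left(P,X \right)} = 9 X$
$x = - \frac{1}{6}$ ($x = \frac{1}{-6} = - \frac{1}{6} \approx -0.16667$)
$\left(-144 + 6 \cdot 1 c{\left(4,-3 \right)}\right) y{\left(1,-5 \right)} \left(4 + x\right) = \left(-144 + 6 \cdot 1 \left(-4\right)\right) 9 \left(-5\right) \left(4 - \frac{1}{6}\right) = \left(-144 + 6 \left(-4\right)\right) \left(\left(-45\right) \frac{23}{6}\right) = \left(-144 - 24\right) \left(- \frac{345}{2}\right) = \left(-168\right) \left(- \frac{345}{2}\right) = 28980$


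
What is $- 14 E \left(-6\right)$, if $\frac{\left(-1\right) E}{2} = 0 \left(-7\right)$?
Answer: $0$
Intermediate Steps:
$E = 0$ ($E = - 2 \cdot 0 \left(-7\right) = \left(-2\right) 0 = 0$)
$- 14 E \left(-6\right) = \left(-14\right) 0 \left(-6\right) = 0 \left(-6\right) = 0$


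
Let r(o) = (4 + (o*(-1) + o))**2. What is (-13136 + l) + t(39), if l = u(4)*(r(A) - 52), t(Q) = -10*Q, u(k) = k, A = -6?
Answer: -13670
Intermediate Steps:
r(o) = 16 (r(o) = (4 + (-o + o))**2 = (4 + 0)**2 = 4**2 = 16)
l = -144 (l = 4*(16 - 52) = 4*(-36) = -144)
(-13136 + l) + t(39) = (-13136 - 144) - 10*39 = -13280 - 390 = -13670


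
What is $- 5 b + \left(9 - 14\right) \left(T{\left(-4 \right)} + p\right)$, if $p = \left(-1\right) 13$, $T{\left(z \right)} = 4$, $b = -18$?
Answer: $135$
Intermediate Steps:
$p = -13$
$- 5 b + \left(9 - 14\right) \left(T{\left(-4 \right)} + p\right) = \left(-5\right) \left(-18\right) + \left(9 - 14\right) \left(4 - 13\right) = 90 - -45 = 90 + 45 = 135$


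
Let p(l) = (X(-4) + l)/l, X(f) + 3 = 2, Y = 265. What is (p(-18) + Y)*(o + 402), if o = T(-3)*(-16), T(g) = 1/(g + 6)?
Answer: 2849455/27 ≈ 1.0554e+5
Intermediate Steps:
X(f) = -1 (X(f) = -3 + 2 = -1)
T(g) = 1/(6 + g)
o = -16/3 (o = -16/(6 - 3) = -16/3 ≈ -5.3333)
p(l) = (-1 + l)/l
(p(-18) + Y)*(o + 402) = ((-1 - 18)/(-18) + 265)*(-16/3 + 402) = (-1/18*(-19) + 265)*(1190/3) = (19/18 + 265)*(1190/3) = (4789/18)*(1190/3) = 2849455/27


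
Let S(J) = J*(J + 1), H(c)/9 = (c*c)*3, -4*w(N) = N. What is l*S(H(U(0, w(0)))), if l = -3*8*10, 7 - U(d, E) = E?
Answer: -420396480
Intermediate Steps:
w(N) = -N/4
U(d, E) = 7 - E
H(c) = 27*c² (H(c) = 9*((c*c)*3) = 9*(c²*3) = 9*(3*c²) = 27*c²)
S(J) = J*(1 + J)
l = -240 (l = -24*10 = -240)
l*S(H(U(0, w(0)))) = -240*27*(7 - (-1)*0/4)²*(1 + 27*(7 - (-1)*0/4)²) = -240*27*(7 - 1*0)²*(1 + 27*(7 - 1*0)²) = -240*27*(7 + 0)²*(1 + 27*(7 + 0)²) = -240*27*7²*(1 + 27*7²) = -240*27*49*(1 + 27*49) = -317520*(1 + 1323) = -317520*1324 = -240*1751652 = -420396480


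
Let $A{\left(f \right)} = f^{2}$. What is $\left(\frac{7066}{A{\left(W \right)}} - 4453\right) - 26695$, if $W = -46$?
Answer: $- \frac{32951051}{1058} \approx -31145.0$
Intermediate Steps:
$\left(\frac{7066}{A{\left(W \right)}} - 4453\right) - 26695 = \left(\frac{7066}{\left(-46\right)^{2}} - 4453\right) - 26695 = \left(\frac{7066}{2116} - 4453\right) - 26695 = \left(7066 \cdot \frac{1}{2116} - 4453\right) - 26695 = \left(\frac{3533}{1058} - 4453\right) - 26695 = - \frac{4707741}{1058} - 26695 = - \frac{32951051}{1058}$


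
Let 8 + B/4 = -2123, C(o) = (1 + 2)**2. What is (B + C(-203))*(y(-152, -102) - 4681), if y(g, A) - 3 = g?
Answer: 41127450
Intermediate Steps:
y(g, A) = 3 + g
C(o) = 9 (C(o) = 3**2 = 9)
B = -8524 (B = -32 + 4*(-2123) = -32 - 8492 = -8524)
(B + C(-203))*(y(-152, -102) - 4681) = (-8524 + 9)*((3 - 152) - 4681) = -8515*(-149 - 4681) = -8515*(-4830) = 41127450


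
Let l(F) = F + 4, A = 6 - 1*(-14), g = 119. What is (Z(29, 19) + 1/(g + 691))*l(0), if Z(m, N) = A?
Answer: 32402/405 ≈ 80.005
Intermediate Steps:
A = 20 (A = 6 + 14 = 20)
Z(m, N) = 20
l(F) = 4 + F
(Z(29, 19) + 1/(g + 691))*l(0) = (20 + 1/(119 + 691))*(4 + 0) = (20 + 1/810)*4 = (16201/810)*4 = 32402/405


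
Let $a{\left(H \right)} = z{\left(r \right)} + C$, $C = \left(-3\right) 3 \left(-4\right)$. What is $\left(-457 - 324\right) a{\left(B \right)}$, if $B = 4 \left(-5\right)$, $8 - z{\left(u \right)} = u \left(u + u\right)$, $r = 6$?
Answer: $21868$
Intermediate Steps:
$C = 36$ ($C = \left(-9\right) \left(-4\right) = 36$)
$z{\left(u \right)} = 8 - 2 u^{2}$ ($z{\left(u \right)} = 8 - u \left(u + u\right) = 8 - u 2 u = 8 - 2 u^{2}$)
$B = -20$
$a{\left(H \right)} = -28$ ($a{\left(H \right)} = \left(8 - 2 \cdot 6^{2}\right) + 36 = \left(8 - 72\right) + 36 = -64 + 36 = -28$)
$\left(-457 - 324\right) a{\left(B \right)} = \left(-457 - 324\right) \left(-28\right) = \left(-781\right) \left(-28\right) = 21868$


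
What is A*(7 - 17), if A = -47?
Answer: 470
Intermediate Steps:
A*(7 - 17) = -47*(7 - 17) = -47*(-10) = 470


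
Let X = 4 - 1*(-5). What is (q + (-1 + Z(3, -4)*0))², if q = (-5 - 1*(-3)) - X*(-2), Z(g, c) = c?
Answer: 225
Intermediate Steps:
X = 9 (X = 4 + 5 = 9)
q = 16 (q = (-5 - 1*(-3)) - 9*(-2) = (-5 + 3) - 1*(-18) = -2 + 18 = 16)
(q + (-1 + Z(3, -4)*0))² = (16 + (-1 - 4*0))² = (16 + (-1 + 0))² = (16 - 1)² = 15² = 225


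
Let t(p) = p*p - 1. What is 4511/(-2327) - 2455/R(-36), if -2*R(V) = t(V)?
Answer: 85905/46361 ≈ 1.8530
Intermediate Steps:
t(p) = -1 + p² (t(p) = p² - 1 = -1 + p²)
R(V) = ½ - V²/2 (R(V) = -(-1 + V²)/2 = ½ - V²/2)
4511/(-2327) - 2455/R(-36) = 4511/(-2327) - 2455/(½ - ½*(-36)²) = 4511*(-1/2327) - 2455/(½ - ½*1296) = -347/179 - 2455/(½ - 648) = -347/179 - 2455/(-1295/2) = -347/179 - 2455*(-2/1295) = -347/179 + 982/259 = 85905/46361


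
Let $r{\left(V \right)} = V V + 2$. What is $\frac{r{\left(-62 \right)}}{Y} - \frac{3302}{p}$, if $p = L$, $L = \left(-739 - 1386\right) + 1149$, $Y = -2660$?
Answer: $\frac{628703}{324520} \approx 1.9373$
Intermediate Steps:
$r{\left(V \right)} = 2 + V^{2}$ ($r{\left(V \right)} = V^{2} + 2 = 2 + V^{2}$)
$L = -976$ ($L = -2125 + 1149 = -976$)
$p = -976$
$\frac{r{\left(-62 \right)}}{Y} - \frac{3302}{p} = \frac{2 + \left(-62\right)^{2}}{-2660} - \frac{3302}{-976} = \left(2 + 3844\right) \left(- \frac{1}{2660}\right) - - \frac{1651}{488} = 3846 \left(- \frac{1}{2660}\right) + \frac{1651}{488} = - \frac{1923}{1330} + \frac{1651}{488} = \frac{628703}{324520}$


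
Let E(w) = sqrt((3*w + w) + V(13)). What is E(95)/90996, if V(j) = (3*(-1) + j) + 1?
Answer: sqrt(391)/90996 ≈ 0.00021730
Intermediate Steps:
V(j) = -2 + j (V(j) = (-3 + j) + 1 = -2 + j)
E(w) = sqrt(11 + 4*w) (E(w) = sqrt((3*w + w) + (-2 + 13)) = sqrt(4*w + 11) = sqrt(11 + 4*w))
E(95)/90996 = sqrt(11 + 4*95)/90996 = sqrt(11 + 380)*(1/90996) = sqrt(391)*(1/90996) = sqrt(391)/90996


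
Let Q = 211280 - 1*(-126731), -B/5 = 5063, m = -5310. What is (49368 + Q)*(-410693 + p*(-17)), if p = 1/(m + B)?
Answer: -4872248955103932/30625 ≈ -1.5909e+11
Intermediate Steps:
B = -25315 (B = -5*5063 = -25315)
Q = 338011 (Q = 211280 + 126731 = 338011)
p = -1/30625 (p = 1/(-5310 - 25315) = 1/(-30625) = -1/30625 ≈ -3.2653e-5)
(49368 + Q)*(-410693 + p*(-17)) = (49368 + 338011)*(-410693 - 1/30625*(-17)) = 387379*(-410693 + 17/30625) = 387379*(-12577473108/30625) = -4872248955103932/30625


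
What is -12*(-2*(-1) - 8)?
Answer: 72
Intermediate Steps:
-12*(-2*(-1) - 8) = -12*(2 - 8) = -12*(-6) = 72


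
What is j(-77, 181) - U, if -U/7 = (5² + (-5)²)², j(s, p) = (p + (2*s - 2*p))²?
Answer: 129725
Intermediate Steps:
j(s, p) = (-p + 2*s)² (j(s, p) = (p + (-2*p + 2*s))² = (-p + 2*s)²)
U = -17500 (U = -7*(5² + (-5)²)² = -7*(25 + 25)² = -7*50² = -7*2500 = -17500)
j(-77, 181) - U = (181 - 2*(-77))² - 1*(-17500) = (181 + 154)² + 17500 = 335² + 17500 = 112225 + 17500 = 129725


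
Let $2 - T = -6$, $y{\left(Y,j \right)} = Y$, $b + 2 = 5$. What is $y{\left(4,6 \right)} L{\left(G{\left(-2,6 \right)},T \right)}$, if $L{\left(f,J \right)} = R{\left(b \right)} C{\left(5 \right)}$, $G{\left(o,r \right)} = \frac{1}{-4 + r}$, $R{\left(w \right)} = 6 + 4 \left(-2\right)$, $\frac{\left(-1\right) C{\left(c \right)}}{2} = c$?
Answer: $80$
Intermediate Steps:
$b = 3$ ($b = -2 + 5 = 3$)
$C{\left(c \right)} = - 2 c$
$R{\left(w \right)} = -2$ ($R{\left(w \right)} = 6 - 8 = -2$)
$T = 8$ ($T = 2 - -6 = 2 + 6 = 8$)
$L{\left(f,J \right)} = 20$ ($L{\left(f,J \right)} = - 2 \left(\left(-2\right) 5\right) = \left(-2\right) \left(-10\right) = 20$)
$y{\left(4,6 \right)} L{\left(G{\left(-2,6 \right)},T \right)} = 4 \cdot 20 = 80$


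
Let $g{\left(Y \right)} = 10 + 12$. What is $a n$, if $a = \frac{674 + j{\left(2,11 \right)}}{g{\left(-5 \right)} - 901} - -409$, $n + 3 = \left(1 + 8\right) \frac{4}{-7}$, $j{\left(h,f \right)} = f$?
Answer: $- \frac{6817694}{2051} \approx -3324.1$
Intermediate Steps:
$g{\left(Y \right)} = 22$
$n = - \frac{57}{7}$ ($n = -3 + \left(1 + 8\right) \frac{4}{-7} = -3 + 9 \cdot 4 \left(- \frac{1}{7}\right) = -3 + 9 \left(- \frac{4}{7}\right) = -3 - \frac{36}{7} = - \frac{57}{7} \approx -8.1429$)
$a = \frac{358826}{879}$ ($a = \frac{674 + 11}{22 - 901} - -409 = \frac{685}{-879} + 409 = 685 \left(- \frac{1}{879}\right) + 409 = - \frac{685}{879} + 409 = \frac{358826}{879} \approx 408.22$)
$a n = \frac{358826}{879} \left(- \frac{57}{7}\right) = - \frac{6817694}{2051}$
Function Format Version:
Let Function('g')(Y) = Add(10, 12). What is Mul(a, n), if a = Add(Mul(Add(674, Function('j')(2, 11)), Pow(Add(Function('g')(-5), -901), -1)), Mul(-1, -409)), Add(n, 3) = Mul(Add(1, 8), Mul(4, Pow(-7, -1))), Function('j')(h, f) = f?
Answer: Rational(-6817694, 2051) ≈ -3324.1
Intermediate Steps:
Function('g')(Y) = 22
n = Rational(-57, 7) (n = Add(-3, Mul(Add(1, 8), Mul(4, Pow(-7, -1)))) = Add(-3, Mul(9, Mul(4, Rational(-1, 7)))) = Add(-3, Mul(9, Rational(-4, 7))) = Add(-3, Rational(-36, 7)) = Rational(-57, 7) ≈ -8.1429)
a = Rational(358826, 879) (a = Add(Mul(Add(674, 11), Pow(Add(22, -901), -1)), Mul(-1, -409)) = Add(Mul(685, Pow(-879, -1)), 409) = Add(Mul(685, Rational(-1, 879)), 409) = Add(Rational(-685, 879), 409) = Rational(358826, 879) ≈ 408.22)
Mul(a, n) = Mul(Rational(358826, 879), Rational(-57, 7)) = Rational(-6817694, 2051)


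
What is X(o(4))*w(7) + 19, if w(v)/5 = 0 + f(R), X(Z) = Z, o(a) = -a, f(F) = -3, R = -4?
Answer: 79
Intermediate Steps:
w(v) = -15 (w(v) = 5*(0 - 3) = 5*(-3) = -15)
X(o(4))*w(7) + 19 = -1*4*(-15) + 19 = -4*(-15) + 19 = 60 + 19 = 79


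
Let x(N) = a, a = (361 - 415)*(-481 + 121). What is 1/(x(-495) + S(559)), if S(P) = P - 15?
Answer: 1/19984 ≈ 5.0040e-5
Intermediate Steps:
S(P) = -15 + P
a = 19440 (a = -54*(-360) = 19440)
x(N) = 19440
1/(x(-495) + S(559)) = 1/(19440 + (-15 + 559)) = 1/(19440 + 544) = 1/19984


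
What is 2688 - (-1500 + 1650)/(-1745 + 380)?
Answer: 244618/91 ≈ 2688.1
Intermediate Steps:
2688 - (-1500 + 1650)/(-1745 + 380) = 2688 - 150/(-1365) = 2688 - 150*(-1)/1365 = 2688 - 1*(-10/91) = 2688 + 10/91 = 244618/91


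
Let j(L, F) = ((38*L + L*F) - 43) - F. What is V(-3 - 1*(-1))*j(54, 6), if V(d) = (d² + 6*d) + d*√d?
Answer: -18616 - 4654*I*√2 ≈ -18616.0 - 6581.8*I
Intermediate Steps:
V(d) = d² + d^(3/2) + 6*d (V(d) = (d² + 6*d) + d^(3/2) = d² + d^(3/2) + 6*d)
j(L, F) = -43 - F + 38*L + F*L (j(L, F) = ((38*L + F*L) - 43) - F = (-43 + 38*L + F*L) - F = -43 - F + 38*L + F*L)
V(-3 - 1*(-1))*j(54, 6) = ((-3 - 1*(-1))² + (-3 - 1*(-1))^(3/2) + 6*(-3 - 1*(-1)))*(-43 - 1*6 + 38*54 + 6*54) = ((-3 + 1)² + (-3 + 1)^(3/2) + 6*(-3 + 1))*(-43 - 6 + 2052 + 324) = ((-2)² + (-2)^(3/2) + 6*(-2))*2327 = (4 - 2*I*√2 - 12)*2327 = (-8 - 2*I*√2)*2327 = -18616 - 4654*I*√2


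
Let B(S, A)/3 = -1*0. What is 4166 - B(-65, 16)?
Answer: 4166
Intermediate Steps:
B(S, A) = 0 (B(S, A) = 3*(-1*0) = 3*0 = 0)
4166 - B(-65, 16) = 4166 - 1*0 = 4166 + 0 = 4166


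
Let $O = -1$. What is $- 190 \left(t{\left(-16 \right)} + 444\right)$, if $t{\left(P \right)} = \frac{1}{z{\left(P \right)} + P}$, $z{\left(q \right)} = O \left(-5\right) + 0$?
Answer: $- \frac{927770}{11} \approx -84343.0$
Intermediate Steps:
$z{\left(q \right)} = 5$ ($z{\left(q \right)} = \left(-1\right) \left(-5\right) + 0 = 5 + 0 = 5$)
$t{\left(P \right)} = \frac{1}{5 + P}$
$- 190 \left(t{\left(-16 \right)} + 444\right) = - 190 \left(\frac{1}{5 - 16} + 444\right) = - 190 \left(\frac{1}{-11} + 444\right) = - 190 \left(- \frac{1}{11} + 444\right) = \left(-190\right) \frac{4883}{11} = - \frac{927770}{11}$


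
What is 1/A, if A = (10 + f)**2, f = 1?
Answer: 1/121 ≈ 0.0082645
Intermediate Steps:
A = 121 (A = (10 + 1)**2 = 11**2 = 121)
1/A = 1/121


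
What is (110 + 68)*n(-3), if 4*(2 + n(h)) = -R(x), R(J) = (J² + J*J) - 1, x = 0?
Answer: -623/2 ≈ -311.50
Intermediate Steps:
R(J) = -1 + 2*J² (R(J) = (J² + J²) - 1 = 2*J² - 1 = -1 + 2*J²)
n(h) = -7/4 (n(h) = -2 + (-(-1 + 2*0²))/4 = -2 + (-(-1 + 2*0))/4 = -2 + (-(-1 + 0))/4 = -2 + (-1*(-1))/4 = -2 + (¼)*1 = -2 + ¼ = -7/4)
(110 + 68)*n(-3) = (110 + 68)*(-7/4) = 178*(-7/4) = -623/2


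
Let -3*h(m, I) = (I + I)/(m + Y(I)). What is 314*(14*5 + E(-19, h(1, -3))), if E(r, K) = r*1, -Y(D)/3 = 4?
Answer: 16014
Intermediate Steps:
Y(D) = -12 (Y(D) = -3*4 = -12)
h(m, I) = -2*I/(3*(-12 + m)) (h(m, I) = -(I + I)/(3*(m - 12)) = -2*I/(3*(-12 + m)))
E(r, K) = r
314*(14*5 + E(-19, h(1, -3))) = 314*(14*5 - 19) = 314*(70 - 19) = 314*51 = 16014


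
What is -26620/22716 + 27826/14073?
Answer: 21456013/26640189 ≈ 0.80540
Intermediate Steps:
-26620/22716 + 27826/14073 = -26620*1/22716 + 27826*(1/14073) = -6655/5679 + 27826/14073 = 21456013/26640189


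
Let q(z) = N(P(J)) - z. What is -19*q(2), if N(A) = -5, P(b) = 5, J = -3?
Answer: 133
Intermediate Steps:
q(z) = -5 - z
-19*q(2) = -19*(-5 - 1*2) = -19*(-5 - 2) = -19*(-7) = 133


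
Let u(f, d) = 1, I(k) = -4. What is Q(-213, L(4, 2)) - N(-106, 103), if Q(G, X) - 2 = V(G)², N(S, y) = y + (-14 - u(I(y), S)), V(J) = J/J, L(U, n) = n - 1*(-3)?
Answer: -85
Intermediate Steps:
L(U, n) = 3 + n (L(U, n) = n + 3 = 3 + n)
V(J) = 1
N(S, y) = -15 + y (N(S, y) = y + (-14 - 1*1) = y + (-14 - 1) = y - 15 = -15 + y)
Q(G, X) = 3 (Q(G, X) = 2 + 1² = 2 + 1 = 3)
Q(-213, L(4, 2)) - N(-106, 103) = 3 - (-15 + 103) = 3 - 1*88 = 3 - 88 = -85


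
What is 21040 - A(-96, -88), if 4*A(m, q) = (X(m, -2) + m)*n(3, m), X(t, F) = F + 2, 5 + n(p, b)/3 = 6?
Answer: 21112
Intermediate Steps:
n(p, b) = 3 (n(p, b) = -15 + 3*6 = -15 + 18 = 3)
X(t, F) = 2 + F
A(m, q) = 3*m/4 (A(m, q) = (((2 - 2) + m)*3)/4 = ((0 + m)*3)/4 = (m*3)/4 = (3*m)/4 = 3*m/4)
21040 - A(-96, -88) = 21040 - 3*(-96)/4 = 21040 - 1*(-72) = 21040 + 72 = 21112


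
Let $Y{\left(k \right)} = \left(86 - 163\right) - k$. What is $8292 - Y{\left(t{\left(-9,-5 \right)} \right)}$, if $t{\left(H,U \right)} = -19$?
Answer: $8350$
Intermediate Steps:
$Y{\left(k \right)} = -77 - k$
$8292 - Y{\left(t{\left(-9,-5 \right)} \right)} = 8292 - \left(-77 - -19\right) = 8292 - \left(-77 + 19\right) = 8292 - -58 = 8292 + 58 = 8350$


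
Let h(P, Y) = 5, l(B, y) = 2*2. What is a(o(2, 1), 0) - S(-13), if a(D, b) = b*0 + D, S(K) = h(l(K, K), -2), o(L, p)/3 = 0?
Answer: -5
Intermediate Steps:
o(L, p) = 0 (o(L, p) = 3*0 = 0)
l(B, y) = 4
S(K) = 5
a(D, b) = D (a(D, b) = 0 + D = D)
a(o(2, 1), 0) - S(-13) = 0 - 1*5 = 0 - 5 = -5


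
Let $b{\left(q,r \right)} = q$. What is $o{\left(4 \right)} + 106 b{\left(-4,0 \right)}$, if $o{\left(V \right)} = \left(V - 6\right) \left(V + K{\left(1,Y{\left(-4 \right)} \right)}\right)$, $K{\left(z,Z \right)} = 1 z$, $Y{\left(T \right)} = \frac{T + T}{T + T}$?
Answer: $-434$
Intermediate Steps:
$Y{\left(T \right)} = 1$ ($Y{\left(T \right)} = \frac{2 T}{2 T} = 2 T \frac{1}{2 T} = 1$)
$K{\left(z,Z \right)} = z$
$o{\left(V \right)} = \left(1 + V\right) \left(-6 + V\right)$ ($o{\left(V \right)} = \left(V - 6\right) \left(V + 1\right) = \left(-6 + V\right) \left(1 + V\right) = \left(1 + V\right) \left(-6 + V\right)$)
$o{\left(4 \right)} + 106 b{\left(-4,0 \right)} = \left(-6 + 4^{2} - 20\right) + 106 \left(-4\right) = \left(-6 + 16 - 20\right) - 424 = -10 - 424 = -434$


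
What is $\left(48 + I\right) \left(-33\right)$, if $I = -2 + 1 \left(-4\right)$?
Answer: $-1386$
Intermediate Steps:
$I = -6$ ($I = -2 - 4 = -6$)
$\left(48 + I\right) \left(-33\right) = \left(48 - 6\right) \left(-33\right) = 42 \left(-33\right) = -1386$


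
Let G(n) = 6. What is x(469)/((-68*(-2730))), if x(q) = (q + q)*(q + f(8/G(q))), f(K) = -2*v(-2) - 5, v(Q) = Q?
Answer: 201/85 ≈ 2.3647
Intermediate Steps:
f(K) = -1 (f(K) = -2*(-2) - 5 = 4 - 5 = -1)
x(q) = 2*q*(-1 + q) (x(q) = (q + q)*(q - 1) = (2*q)*(-1 + q) = 2*q*(-1 + q))
x(469)/((-68*(-2730))) = (2*469*(-1 + 469))/((-68*(-2730))) = (2*469*468)/185640 = 438984*(1/185640) = 201/85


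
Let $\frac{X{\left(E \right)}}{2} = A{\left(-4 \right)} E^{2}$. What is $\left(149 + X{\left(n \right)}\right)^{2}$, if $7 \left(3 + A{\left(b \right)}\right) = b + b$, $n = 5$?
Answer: $\frac{165649}{49} \approx 3380.6$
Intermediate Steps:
$A{\left(b \right)} = -3 + \frac{2 b}{7}$ ($A{\left(b \right)} = -3 + \frac{b + b}{7} = -3 + \frac{2 b}{7}$)
$X{\left(E \right)} = - \frac{58 E^{2}}{7}$ ($X{\left(E \right)} = 2 \left(-3 + \frac{2}{7} \left(-4\right)\right) E^{2} = 2 \left(-3 - \frac{8}{7}\right) E^{2} = 2 \left(- \frac{29 E^{2}}{7}\right) = - \frac{58 E^{2}}{7}$)
$\left(149 + X{\left(n \right)}\right)^{2} = \left(149 - \frac{58 \cdot 5^{2}}{7}\right)^{2} = \left(149 - \frac{1450}{7}\right)^{2} = \left(- \frac{407}{7}\right)^{2} = \frac{165649}{49}$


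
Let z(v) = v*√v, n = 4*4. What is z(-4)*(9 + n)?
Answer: -200*I ≈ -200.0*I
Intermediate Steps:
n = 16
z(v) = v^(3/2)
z(-4)*(9 + n) = (-4)^(3/2)*(9 + 16) = -8*I*25 = -200*I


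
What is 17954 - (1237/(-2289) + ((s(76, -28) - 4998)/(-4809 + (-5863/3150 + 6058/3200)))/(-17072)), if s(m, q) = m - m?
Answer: 21256753617166765609/1183920783206007 ≈ 17955.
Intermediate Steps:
s(m, q) = 0
17954 - (1237/(-2289) + ((s(76, -28) - 4998)/(-4809 + (-5863/3150 + 6058/3200)))/(-17072)) = 17954 - (1237/(-2289) + ((0 - 4998)/(-4809 + (-5863/3150 + 6058/3200)))/(-17072)) = 17954 - (1237*(-1/2289) - 4998/(-4809 + (-5863*1/3150 + 6058*(1/3200)))*(-1/17072)) = 17954 - (-1237/2289 - 4998/(-4809 + (-5863/3150 + 3029/1600))*(-1/17072)) = 17954 - (-1237/2289 - 4998/(-4809 + 3211/100800)*(-1/17072)) = 17954 - (-1237/2289 - 4998/(-484743989/100800)*(-1/17072)) = 17954 - (-1237/2289 - 4998*(-100800/484743989)*(-1/17072)) = 17954 - (-1237/2289 + (503798400/484743989)*(-1/17072)) = 17954 - (-1237/2289 - 31487400/517221836263) = 17954 - 1*(-639875486115931/1183920783206007) = 17954 + 639875486115931/1183920783206007 = 21256753617166765609/1183920783206007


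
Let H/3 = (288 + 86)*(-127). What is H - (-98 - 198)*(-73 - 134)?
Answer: -203766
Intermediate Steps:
H = -142494 (H = 3*((288 + 86)*(-127)) = 3*(374*(-127)) = 3*(-47498) = -142494)
H - (-98 - 198)*(-73 - 134) = -142494 - (-98 - 198)*(-73 - 134) = -142494 - (-296)*(-207) = -142494 - 1*61272 = -142494 - 61272 = -203766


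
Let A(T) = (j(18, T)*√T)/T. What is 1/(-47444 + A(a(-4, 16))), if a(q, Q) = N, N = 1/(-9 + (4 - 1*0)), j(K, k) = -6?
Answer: -11861/562733329 - 3*I*√5/1125466658 ≈ -2.1077e-5 - 5.9604e-9*I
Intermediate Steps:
N = -⅕ (N = 1/(-9 + (4 + 0)) = 1/(-9 + 4) = 1/(-5) = -⅕ ≈ -0.20000)
a(q, Q) = -⅕
A(T) = -6/√T (A(T) = (-6*√T)/T = -6/√T)
1/(-47444 + A(a(-4, 16))) = 1/(-47444 - (-6)*I*√5) = 1/(-47444 + 6*I*√5)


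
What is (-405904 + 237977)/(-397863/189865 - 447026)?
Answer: 31883459855/84874989353 ≈ 0.37565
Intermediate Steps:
(-405904 + 237977)/(-397863/189865 - 447026) = -167927/(-397863*1/189865 - 447026) = -167927/(-397863/189865 - 447026) = -167927/(-84874989353/189865) = -167927*(-189865/84874989353) = 31883459855/84874989353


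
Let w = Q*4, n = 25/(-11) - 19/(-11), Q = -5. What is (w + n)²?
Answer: 51076/121 ≈ 422.12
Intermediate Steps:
n = -6/11 (n = 25*(-1/11) - 19*(-1/11) = -25/11 + 19/11 = -6/11 ≈ -0.54545)
w = -20 (w = -5*4 = -20)
(w + n)² = (-20 - 6/11)² = (-226/11)² = 51076/121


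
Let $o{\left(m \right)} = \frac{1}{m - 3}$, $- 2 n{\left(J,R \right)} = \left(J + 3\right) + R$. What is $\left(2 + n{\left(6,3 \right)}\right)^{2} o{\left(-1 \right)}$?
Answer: $-4$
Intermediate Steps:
$n{\left(J,R \right)} = - \frac{3}{2} - \frac{J}{2} - \frac{R}{2}$ ($n{\left(J,R \right)} = - \frac{\left(J + 3\right) + R}{2} = - \frac{\left(3 + J\right) + R}{2} = - \frac{3 + J + R}{2} = - \frac{3}{2} - \frac{J}{2} - \frac{R}{2}$)
$o{\left(m \right)} = \frac{1}{-3 + m}$
$\left(2 + n{\left(6,3 \right)}\right)^{2} o{\left(-1 \right)} = \frac{\left(2 - 6\right)^{2}}{-3 - 1} = \frac{\left(2 - 6\right)^{2}}{-4} = \left(2 - 6\right)^{2} \left(- \frac{1}{4}\right) = \left(-4\right)^{2} \left(- \frac{1}{4}\right) = 16 \left(- \frac{1}{4}\right) = -4$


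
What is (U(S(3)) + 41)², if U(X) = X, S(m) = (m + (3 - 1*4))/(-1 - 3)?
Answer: 6561/4 ≈ 1640.3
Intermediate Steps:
S(m) = ¼ - m/4 (S(m) = (m + (3 - 4))/(-4) = (m - 1)*(-¼) = (-1 + m)*(-¼) = ¼ - m/4)
(U(S(3)) + 41)² = ((¼ - ¼*3) + 41)² = ((¼ - ¾) + 41)² = (-½ + 41)² = (81/2)² = 6561/4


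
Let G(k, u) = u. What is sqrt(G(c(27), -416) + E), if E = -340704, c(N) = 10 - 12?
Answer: 8*I*sqrt(5330) ≈ 584.05*I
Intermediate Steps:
c(N) = -2
sqrt(G(c(27), -416) + E) = sqrt(-416 - 340704) = sqrt(-341120) = 8*I*sqrt(5330)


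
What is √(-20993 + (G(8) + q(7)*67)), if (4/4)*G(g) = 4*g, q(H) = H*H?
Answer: I*√17678 ≈ 132.96*I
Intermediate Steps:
q(H) = H²
G(g) = 4*g
√(-20993 + (G(8) + q(7)*67)) = √(-20993 + (4*8 + 7²*67)) = √(-20993 + (32 + 49*67)) = √(-20993 + (32 + 3283)) = √(-20993 + 3315) = √(-17678) = I*√17678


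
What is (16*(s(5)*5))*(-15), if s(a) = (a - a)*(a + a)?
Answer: 0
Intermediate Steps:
s(a) = 0 (s(a) = 0*(2*a) = 0)
(16*(s(5)*5))*(-15) = (16*(0*5))*(-15) = (16*0)*(-15) = 0*(-15) = 0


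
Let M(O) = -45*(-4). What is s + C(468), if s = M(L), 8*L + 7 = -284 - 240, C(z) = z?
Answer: 648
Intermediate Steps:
L = -531/8 (L = -7/8 + (-284 - 240)/8 = -7/8 + (⅛)*(-524) = -7/8 - 131/2 = -531/8 ≈ -66.375)
M(O) = 180
s = 180
s + C(468) = 180 + 468 = 648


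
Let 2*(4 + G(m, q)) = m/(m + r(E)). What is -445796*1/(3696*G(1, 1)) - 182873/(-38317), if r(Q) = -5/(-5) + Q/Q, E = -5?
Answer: 4918127499/135718814 ≈ 36.238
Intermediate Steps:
r(Q) = 2 (r(Q) = -5*(-⅕) + 1 = 1 + 1 = 2)
G(m, q) = -4 + m/(2*(2 + m)) (G(m, q) = -4 + (m/(m + 2))/2 = -4 + (m/(2 + m))/2 = -4 + m/(2*(2 + m)))
-445796*1/(3696*G(1, 1)) - 182873/(-38317) = -445796*(2 + 1)/(1848*(-16 - 7*1)) - 182873/(-38317) = -445796*1/(616*(-16 - 7)) - 182873*(-1/38317) = -445796/((56*((½)*(⅓)*(-23)))*66) + 182873/38317 = -445796/((56*(-23/6))*66) + 182873/38317 = -445796/((-644/3*66)) + 182873/38317 = -445796/(-14168) + 182873/38317 = -445796*(-1/14168) + 182873/38317 = 111449/3542 + 182873/38317 = 4918127499/135718814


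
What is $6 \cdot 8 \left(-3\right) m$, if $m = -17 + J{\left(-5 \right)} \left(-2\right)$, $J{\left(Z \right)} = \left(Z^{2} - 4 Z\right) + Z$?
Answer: $13968$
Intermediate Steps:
$J{\left(Z \right)} = Z^{2} - 3 Z$
$m = -97$ ($m = -17 + - 5 \left(-3 - 5\right) \left(-2\right) = -17 + \left(-5\right) \left(-8\right) \left(-2\right) = -17 + 40 \left(-2\right) = -17 - 80 = -97$)
$6 \cdot 8 \left(-3\right) m = 6 \cdot 8 \left(-3\right) \left(-97\right) = 48 \left(-3\right) \left(-97\right) = \left(-144\right) \left(-97\right) = 13968$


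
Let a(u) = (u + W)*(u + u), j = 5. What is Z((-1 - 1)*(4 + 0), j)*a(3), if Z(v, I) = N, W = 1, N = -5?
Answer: -120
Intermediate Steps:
Z(v, I) = -5
a(u) = 2*u*(1 + u) (a(u) = (u + 1)*(u + u) = (1 + u)*(2*u) = 2*u*(1 + u))
Z((-1 - 1)*(4 + 0), j)*a(3) = -10*3*(1 + 3) = -10*3*4 = -5*24 = -120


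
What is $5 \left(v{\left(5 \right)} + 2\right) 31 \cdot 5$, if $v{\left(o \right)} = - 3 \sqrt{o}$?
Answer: $1550 - 2325 \sqrt{5} \approx -3648.9$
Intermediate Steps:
$5 \left(v{\left(5 \right)} + 2\right) 31 \cdot 5 = 5 \left(- 3 \sqrt{5} + 2\right) 31 \cdot 5 = 5 \left(2 - 3 \sqrt{5}\right) 31 \cdot 5 = \left(10 - 15 \sqrt{5}\right) 31 \cdot 5 = \left(310 - 465 \sqrt{5}\right) 5 = 1550 - 2325 \sqrt{5}$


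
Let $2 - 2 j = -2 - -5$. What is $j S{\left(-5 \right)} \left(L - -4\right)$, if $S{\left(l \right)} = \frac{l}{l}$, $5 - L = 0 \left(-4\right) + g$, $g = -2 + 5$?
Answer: $-3$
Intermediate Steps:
$j = - \frac{1}{2}$ ($j = 1 - \frac{-2 - -5}{2} = 1 - \frac{-2 + 5}{2} = 1 - \frac{3}{2} = - \frac{1}{2} \approx -0.5$)
$g = 3$
$L = 2$ ($L = 5 - \left(0 \left(-4\right) + 3\right) = 5 - \left(0 + 3\right) = 5 - 3 = 2$)
$S{\left(l \right)} = 1$
$j S{\left(-5 \right)} \left(L - -4\right) = \left(- \frac{1}{2}\right) 1 \left(2 - -4\right) = - \frac{2 + 4}{2} = \left(- \frac{1}{2}\right) 6 = -3$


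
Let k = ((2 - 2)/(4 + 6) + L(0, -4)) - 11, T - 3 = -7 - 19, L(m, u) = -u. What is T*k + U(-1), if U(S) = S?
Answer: 160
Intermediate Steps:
T = -23 (T = 3 + (-7 - 19) = 3 - 26 = -23)
k = -7 (k = ((2 - 2)/(4 + 6) - 1*(-4)) - 11 = (0/10 + 4) - 11 = (0*(1/10) + 4) - 11 = (0 + 4) - 11 = 4 - 11 = -7)
T*k + U(-1) = -23*(-7) - 1 = 161 - 1 = 160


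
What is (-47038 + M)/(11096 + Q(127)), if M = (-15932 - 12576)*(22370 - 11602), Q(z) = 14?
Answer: -153510591/5555 ≈ -27635.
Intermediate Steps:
M = -306974144 (M = -28508*10768 = -306974144)
(-47038 + M)/(11096 + Q(127)) = (-47038 - 306974144)/(11096 + 14) = -307021182/11110 = -307021182*1/11110 = -153510591/5555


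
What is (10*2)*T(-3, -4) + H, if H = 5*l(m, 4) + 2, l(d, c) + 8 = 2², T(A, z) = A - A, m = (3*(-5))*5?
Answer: -18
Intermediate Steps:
m = -75 (m = -15*5 = -75)
T(A, z) = 0
l(d, c) = -4 (l(d, c) = -8 + 2² = -8 + 4 = -4)
H = -18 (H = 5*(-4) + 2 = -20 + 2 = -18)
(10*2)*T(-3, -4) + H = (10*2)*0 - 18 = 20*0 - 18 = 0 - 18 = -18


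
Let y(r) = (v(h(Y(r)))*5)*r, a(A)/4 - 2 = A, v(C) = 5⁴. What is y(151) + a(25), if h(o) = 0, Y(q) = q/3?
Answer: 471983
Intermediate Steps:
Y(q) = q/3 (Y(q) = q*(⅓) = q/3)
v(C) = 625
a(A) = 8 + 4*A
y(r) = 3125*r (y(r) = (625*5)*r = 3125*r)
y(151) + a(25) = 3125*151 + (8 + 4*25) = 471875 + (8 + 100) = 471875 + 108 = 471983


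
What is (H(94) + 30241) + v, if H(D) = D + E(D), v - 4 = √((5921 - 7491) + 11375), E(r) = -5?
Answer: 30334 + √9805 ≈ 30433.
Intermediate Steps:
v = 4 + √9805 (v = 4 + √((5921 - 7491) + 11375) = 4 + √(-1570 + 11375) = 4 + √9805 ≈ 103.02)
H(D) = -5 + D (H(D) = D - 5 = -5 + D)
(H(94) + 30241) + v = ((-5 + 94) + 30241) + (4 + √9805) = (89 + 30241) + (4 + √9805) = 30330 + (4 + √9805) = 30334 + √9805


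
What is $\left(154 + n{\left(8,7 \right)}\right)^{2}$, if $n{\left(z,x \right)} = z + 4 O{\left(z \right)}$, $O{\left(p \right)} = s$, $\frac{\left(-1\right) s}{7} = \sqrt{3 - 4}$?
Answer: $25460 - 9072 i \approx 25460.0 - 9072.0 i$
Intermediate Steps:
$s = - 7 i$ ($s = - 7 \sqrt{3 - 4} = - 7 \sqrt{-1} = - 7 i \approx - 7.0 i$)
$O{\left(p \right)} = - 7 i$
$n{\left(z,x \right)} = z - 28 i$ ($n{\left(z,x \right)} = z + 4 \left(- 7 i\right) = z - 28 i$)
$\left(154 + n{\left(8,7 \right)}\right)^{2} = \left(154 + \left(8 - 28 i\right)\right)^{2} = \left(162 - 28 i\right)^{2}$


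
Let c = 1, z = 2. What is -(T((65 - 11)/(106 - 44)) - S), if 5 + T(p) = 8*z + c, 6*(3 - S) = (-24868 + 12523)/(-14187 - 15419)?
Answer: -537023/59212 ≈ -9.0695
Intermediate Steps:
S = 173521/59212 (S = 3 - (-24868 + 12523)/(6*(-14187 - 15419)) = 3 - (-4115)/(2*(-29606)) = 3 - (-4115)*(-1)/(2*29606) = 3 - ⅙*12345/29606 = 3 - 4115/59212 = 173521/59212 ≈ 2.9305)
T(p) = 12 (T(p) = -5 + (8*2 + 1) = -5 + (16 + 1) = -5 + 17 = 12)
-(T((65 - 11)/(106 - 44)) - S) = -(12 - 1*173521/59212) = -(12 - 173521/59212) = -1*537023/59212 = -537023/59212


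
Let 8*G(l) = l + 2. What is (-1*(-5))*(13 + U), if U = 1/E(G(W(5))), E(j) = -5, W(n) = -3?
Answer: 64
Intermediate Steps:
G(l) = 1/4 + l/8 (G(l) = (l + 2)/8 = (2 + l)/8 = 1/4 + l/8)
U = -1/5 (U = 1/(-5) = -1/5 ≈ -0.20000)
(-1*(-5))*(13 + U) = (-1*(-5))*(13 - 1/5) = 5*(64/5) = 64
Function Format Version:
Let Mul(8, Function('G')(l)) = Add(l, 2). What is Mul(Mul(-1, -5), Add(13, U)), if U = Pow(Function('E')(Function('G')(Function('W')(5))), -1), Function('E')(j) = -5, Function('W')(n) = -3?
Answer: 64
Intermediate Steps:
Function('G')(l) = Add(Rational(1, 4), Mul(Rational(1, 8), l)) (Function('G')(l) = Mul(Rational(1, 8), Add(l, 2)) = Mul(Rational(1, 8), Add(2, l)) = Add(Rational(1, 4), Mul(Rational(1, 8), l)))
U = Rational(-1, 5) (U = Pow(-5, -1) = Rational(-1, 5) ≈ -0.20000)
Mul(Mul(-1, -5), Add(13, U)) = Mul(Mul(-1, -5), Add(13, Rational(-1, 5))) = Mul(5, Rational(64, 5)) = 64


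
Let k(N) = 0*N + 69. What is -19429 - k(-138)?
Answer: -19498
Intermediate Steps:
k(N) = 69 (k(N) = 0 + 69 = 69)
-19429 - k(-138) = -19429 - 1*69 = -19429 - 69 = -19498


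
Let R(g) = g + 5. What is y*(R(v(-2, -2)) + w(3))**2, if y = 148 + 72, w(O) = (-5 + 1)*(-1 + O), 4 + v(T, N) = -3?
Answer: 22000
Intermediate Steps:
v(T, N) = -7 (v(T, N) = -4 - 3 = -7)
w(O) = 4 - 4*O (w(O) = -4*(-1 + O) = 4 - 4*O)
R(g) = 5 + g
y = 220
y*(R(v(-2, -2)) + w(3))**2 = 220*((5 - 7) + (4 - 4*3))**2 = 220*(-2 + (4 - 12))**2 = 220*(-2 - 8)**2 = 220*(-10)**2 = 220*100 = 22000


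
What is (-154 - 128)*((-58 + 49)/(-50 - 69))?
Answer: -2538/119 ≈ -21.328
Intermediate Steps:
(-154 - 128)*((-58 + 49)/(-50 - 69)) = -(-2538)/(-119) = -(-2538)*(-1)/119 = -282*9/119 = -2538/119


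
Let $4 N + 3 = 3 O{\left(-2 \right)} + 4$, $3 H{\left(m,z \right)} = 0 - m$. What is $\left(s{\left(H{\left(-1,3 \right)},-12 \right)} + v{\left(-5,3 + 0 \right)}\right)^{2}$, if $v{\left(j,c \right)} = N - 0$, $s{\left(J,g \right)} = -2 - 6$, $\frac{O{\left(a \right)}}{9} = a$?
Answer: $\frac{7225}{16} \approx 451.56$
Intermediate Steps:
$O{\left(a \right)} = 9 a$
$H{\left(m,z \right)} = - \frac{m}{3}$ ($H{\left(m,z \right)} = \frac{0 - m}{3} = \frac{\left(-1\right) m}{3} = - \frac{m}{3}$)
$s{\left(J,g \right)} = -8$ ($s{\left(J,g \right)} = -2 - 6 = -8$)
$N = - \frac{53}{4}$ ($N = - \frac{3}{4} + \frac{3 \cdot 9 \left(-2\right) + 4}{4} = - \frac{3}{4} + \frac{3 \left(-18\right) + 4}{4} = - \frac{3}{4} + \frac{-54 + 4}{4} = - \frac{3}{4} + \frac{1}{4} \left(-50\right) = - \frac{3}{4} - \frac{25}{2} = - \frac{53}{4} \approx -13.25$)
$v{\left(j,c \right)} = - \frac{53}{4}$ ($v{\left(j,c \right)} = - \frac{53}{4} - 0 = - \frac{53}{4} + 0 = - \frac{53}{4}$)
$\left(s{\left(H{\left(-1,3 \right)},-12 \right)} + v{\left(-5,3 + 0 \right)}\right)^{2} = \left(-8 - \frac{53}{4}\right)^{2} = \left(- \frac{85}{4}\right)^{2} = \frac{7225}{16}$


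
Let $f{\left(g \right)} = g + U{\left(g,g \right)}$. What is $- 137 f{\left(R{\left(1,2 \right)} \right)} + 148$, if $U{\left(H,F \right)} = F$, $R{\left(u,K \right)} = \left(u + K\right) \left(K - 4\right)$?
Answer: $1792$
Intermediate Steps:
$R{\left(u,K \right)} = \left(-4 + K\right) \left(K + u\right)$ ($R{\left(u,K \right)} = \left(K + u\right) \left(-4 + K\right) = \left(-4 + K\right) \left(K + u\right)$)
$f{\left(g \right)} = 2 g$ ($f{\left(g \right)} = g + g = 2 g$)
$- 137 f{\left(R{\left(1,2 \right)} \right)} + 148 = - 137 \cdot 2 \left(2^{2} - 8 - 4 + 2 \cdot 1\right) + 148 = - 137 \cdot 2 \left(4 - 8 - 4 + 2\right) + 148 = - 137 \cdot 2 \left(-6\right) + 148 = \left(-137\right) \left(-12\right) + 148 = 1644 + 148 = 1792$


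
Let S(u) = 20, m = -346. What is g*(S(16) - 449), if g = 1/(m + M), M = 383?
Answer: -429/37 ≈ -11.595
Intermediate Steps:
g = 1/37 (g = 1/(-346 + 383) = 1/37 ≈ 0.027027)
g*(S(16) - 449) = (20 - 449)/37 = (1/37)*(-429) = -429/37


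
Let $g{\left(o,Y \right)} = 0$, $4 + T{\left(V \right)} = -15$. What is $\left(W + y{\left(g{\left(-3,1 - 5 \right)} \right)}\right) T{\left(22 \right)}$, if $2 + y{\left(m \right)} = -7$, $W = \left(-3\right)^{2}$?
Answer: $0$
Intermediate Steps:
$T{\left(V \right)} = -19$ ($T{\left(V \right)} = -4 - 15 = -19$)
$W = 9$
$y{\left(m \right)} = -9$ ($y{\left(m \right)} = -2 - 7 = -9$)
$\left(W + y{\left(g{\left(-3,1 - 5 \right)} \right)}\right) T{\left(22 \right)} = \left(9 - 9\right) \left(-19\right) = 0 \left(-19\right) = 0$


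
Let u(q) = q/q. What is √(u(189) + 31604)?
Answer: 7*√645 ≈ 177.78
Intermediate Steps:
u(q) = 1
√(u(189) + 31604) = √(1 + 31604) = √31605 = 7*√645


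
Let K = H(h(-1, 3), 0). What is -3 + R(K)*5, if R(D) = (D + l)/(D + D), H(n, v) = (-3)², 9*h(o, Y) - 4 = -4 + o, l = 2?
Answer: 1/18 ≈ 0.055556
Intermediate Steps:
h(o, Y) = o/9 (h(o, Y) = 4/9 + (-4 + o)/9 = 4/9 + (-4/9 + o/9) = o/9)
H(n, v) = 9
K = 9
R(D) = (2 + D)/(2*D) (R(D) = (D + 2)/(D + D) = (2 + D)/((2*D)) = (2 + D)*(1/(2*D)) = (2 + D)/(2*D))
-3 + R(K)*5 = -3 + ((½)*(2 + 9)/9)*5 = -3 + ((½)*(⅑)*11)*5 = -3 + (11/18)*5 = -3 + 55/18 = 1/18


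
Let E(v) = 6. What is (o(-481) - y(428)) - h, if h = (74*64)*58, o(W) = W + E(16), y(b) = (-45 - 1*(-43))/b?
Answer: -58884881/214 ≈ -2.7516e+5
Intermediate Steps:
y(b) = -2/b (y(b) = (-45 + 43)/b = -2/b)
o(W) = 6 + W (o(W) = W + 6 = 6 + W)
h = 274688 (h = 4736*58 = 274688)
(o(-481) - y(428)) - h = ((6 - 481) - (-2)/428) - 1*274688 = (-475 - (-2)/428) - 274688 = (-475 - 1*(-1/214)) - 274688 = (-475 + 1/214) - 274688 = -101649/214 - 274688 = -58884881/214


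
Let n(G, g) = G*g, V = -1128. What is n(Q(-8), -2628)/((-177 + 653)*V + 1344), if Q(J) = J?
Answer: -219/5579 ≈ -0.039254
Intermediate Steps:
n(Q(-8), -2628)/((-177 + 653)*V + 1344) = (-8*(-2628))/((-177 + 653)*(-1128) + 1344) = 21024/(476*(-1128) + 1344) = 21024/(-536928 + 1344) = 21024/(-535584) = 21024*(-1/535584) = -219/5579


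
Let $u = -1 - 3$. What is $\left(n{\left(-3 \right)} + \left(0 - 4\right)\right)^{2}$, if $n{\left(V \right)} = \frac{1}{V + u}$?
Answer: $\frac{841}{49} \approx 17.163$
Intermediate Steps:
$u = -4$
$n{\left(V \right)} = \frac{1}{-4 + V}$ ($n{\left(V \right)} = \frac{1}{V - 4} = \frac{1}{-4 + V}$)
$\left(n{\left(-3 \right)} + \left(0 - 4\right)\right)^{2} = \left(\frac{1}{-4 - 3} + \left(0 - 4\right)\right)^{2} = \left(\frac{1}{-7} - 4\right)^{2} = \left(- \frac{1}{7} - 4\right)^{2} = \left(- \frac{29}{7}\right)^{2} = \frac{841}{49}$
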